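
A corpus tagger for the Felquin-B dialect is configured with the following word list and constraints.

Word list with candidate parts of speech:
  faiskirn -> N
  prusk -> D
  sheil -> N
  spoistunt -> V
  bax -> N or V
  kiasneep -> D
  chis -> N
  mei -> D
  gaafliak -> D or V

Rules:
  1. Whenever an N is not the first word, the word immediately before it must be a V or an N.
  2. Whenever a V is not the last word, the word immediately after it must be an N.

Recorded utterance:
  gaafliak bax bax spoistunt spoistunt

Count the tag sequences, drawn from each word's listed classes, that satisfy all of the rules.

Candidates per position — 1:gaafliak {D,V}; 2:bax {N,V}; 3:bax {N,V}; 4:spoistunt {V}; 5:spoistunt {V}.
There are 8 candidate sequences in total.
Rule 2 cannot be satisfied by any choice of tags from the lexicon.
So there is no consistent tagging.
Count = 0.

0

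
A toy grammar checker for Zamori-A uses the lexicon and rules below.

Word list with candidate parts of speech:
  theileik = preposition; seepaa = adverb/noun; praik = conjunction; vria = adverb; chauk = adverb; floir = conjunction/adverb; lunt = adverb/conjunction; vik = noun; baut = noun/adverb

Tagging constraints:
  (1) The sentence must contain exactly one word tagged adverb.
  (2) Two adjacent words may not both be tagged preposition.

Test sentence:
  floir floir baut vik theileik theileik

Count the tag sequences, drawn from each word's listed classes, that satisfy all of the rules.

0

Candidates per position — 1:floir {conjunction,adverb}; 2:floir {conjunction,adverb}; 3:baut {noun,adverb}; 4:vik {noun}; 5:theileik {preposition}; 6:theileik {preposition}.
There are 8 candidate sequences in total.
Rule 2 cannot be satisfied by any choice of tags from the lexicon.
So there is no consistent tagging.
Count = 0.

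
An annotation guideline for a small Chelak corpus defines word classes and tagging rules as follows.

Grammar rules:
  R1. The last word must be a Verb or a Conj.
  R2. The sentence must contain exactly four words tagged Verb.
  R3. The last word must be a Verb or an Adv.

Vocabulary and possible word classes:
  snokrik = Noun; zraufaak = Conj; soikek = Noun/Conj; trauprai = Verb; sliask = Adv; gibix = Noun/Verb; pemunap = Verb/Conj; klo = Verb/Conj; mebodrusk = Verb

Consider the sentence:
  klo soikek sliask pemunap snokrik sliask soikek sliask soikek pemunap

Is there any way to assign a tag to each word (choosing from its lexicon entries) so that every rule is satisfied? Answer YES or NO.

Candidates per position — 1:klo {Verb,Conj}; 2:soikek {Noun,Conj}; 3:sliask {Adv}; 4:pemunap {Verb,Conj}; 5:snokrik {Noun}; 6:sliask {Adv}; 7:soikek {Noun,Conj}; 8:sliask {Adv}; 9:soikek {Noun,Conj}; 10:pemunap {Verb,Conj}.
Rule 2 cannot be satisfied by any choice of tags from the lexicon.
So there is no consistent tagging.

NO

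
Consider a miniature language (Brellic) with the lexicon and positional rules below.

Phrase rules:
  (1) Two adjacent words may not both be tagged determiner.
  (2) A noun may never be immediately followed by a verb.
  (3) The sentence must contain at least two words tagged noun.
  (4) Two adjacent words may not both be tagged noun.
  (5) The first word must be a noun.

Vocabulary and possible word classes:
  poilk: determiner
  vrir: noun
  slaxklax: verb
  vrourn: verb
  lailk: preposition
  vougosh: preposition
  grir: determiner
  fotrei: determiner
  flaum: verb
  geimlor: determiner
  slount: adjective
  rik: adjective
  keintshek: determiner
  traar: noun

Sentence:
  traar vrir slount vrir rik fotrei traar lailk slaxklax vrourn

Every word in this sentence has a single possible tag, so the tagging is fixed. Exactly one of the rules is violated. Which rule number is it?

Fixed tagging: noun noun adjective noun adjective determiner noun preposition verb verb.
Rule check: R1 pass, R2 pass, R3 pass, R4 fail, R5 pass.
Only rule 4 fails.

4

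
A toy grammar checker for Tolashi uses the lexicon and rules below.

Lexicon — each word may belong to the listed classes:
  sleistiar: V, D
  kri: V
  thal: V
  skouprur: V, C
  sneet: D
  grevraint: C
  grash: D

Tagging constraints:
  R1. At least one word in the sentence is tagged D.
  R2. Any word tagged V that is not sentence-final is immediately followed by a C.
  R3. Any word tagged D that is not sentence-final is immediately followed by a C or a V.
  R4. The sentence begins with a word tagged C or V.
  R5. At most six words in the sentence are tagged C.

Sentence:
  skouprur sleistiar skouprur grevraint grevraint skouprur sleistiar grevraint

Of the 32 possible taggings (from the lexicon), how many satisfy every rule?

5

Candidates per position — 1:skouprur {V,C}; 2:sleistiar {V,D}; 3:skouprur {V,C}; 4:grevraint {C}; 5:grevraint {C}; 6:skouprur {V,C}; 7:sleistiar {V,D}; 8:grevraint {C}.
There are 32 candidate sequences in total.
The sequences that satisfy every rule: C V C C C C D C; C D V C C C V C; C D V C C C D C; C D C C C C V C; C D C C C C D C.
Count = 5.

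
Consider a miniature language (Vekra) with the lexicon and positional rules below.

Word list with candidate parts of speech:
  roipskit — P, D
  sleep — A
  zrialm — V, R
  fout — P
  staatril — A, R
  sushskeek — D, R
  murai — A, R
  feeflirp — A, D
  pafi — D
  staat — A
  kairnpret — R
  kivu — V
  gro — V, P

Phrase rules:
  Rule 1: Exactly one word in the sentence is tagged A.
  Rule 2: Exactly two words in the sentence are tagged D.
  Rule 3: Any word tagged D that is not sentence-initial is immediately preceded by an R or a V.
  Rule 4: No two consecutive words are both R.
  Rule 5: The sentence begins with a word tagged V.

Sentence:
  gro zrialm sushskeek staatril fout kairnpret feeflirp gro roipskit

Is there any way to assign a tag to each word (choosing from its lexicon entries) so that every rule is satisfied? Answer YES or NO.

YES

Candidates per position — 1:gro {V,P}; 2:zrialm {V,R}; 3:sushskeek {D,R}; 4:staatril {A,R}; 5:fout {P}; 6:kairnpret {R}; 7:feeflirp {A,D}; 8:gro {V,P}; 9:roipskit {P,D}.
One satisfying assignment: V R D A P R D V P.
Check: rule 1 ✓; rule 2 ✓; rule 3 ✓; rule 4 ✓; rule 5 ✓.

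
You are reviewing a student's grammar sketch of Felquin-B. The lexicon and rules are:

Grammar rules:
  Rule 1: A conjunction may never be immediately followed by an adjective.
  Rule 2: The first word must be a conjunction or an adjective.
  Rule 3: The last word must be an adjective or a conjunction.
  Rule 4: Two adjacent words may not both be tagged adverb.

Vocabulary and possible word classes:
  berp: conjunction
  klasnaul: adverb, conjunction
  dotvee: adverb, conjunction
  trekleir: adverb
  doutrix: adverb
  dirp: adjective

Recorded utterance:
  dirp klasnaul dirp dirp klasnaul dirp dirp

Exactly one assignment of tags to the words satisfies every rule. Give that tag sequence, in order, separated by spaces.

Candidates per position — 1:dirp {adjective}; 2:klasnaul {adverb,conjunction}; 3:dirp {adjective}; 4:dirp {adjective}; 5:klasnaul {adverb,conjunction}; 6:dirp {adjective}; 7:dirp {adjective}.
Position 2: conjunction is ruled out by rule 1; that leaves adverb.
Position 5: conjunction is ruled out by rule 1; that leaves adverb.
The only consistent sequence is: adjective adverb adjective adjective adverb adjective adjective.
Rule-by-rule: rule 1 ✓; rule 2 ✓; rule 3 ✓; rule 4 ✓.

adjective adverb adjective adjective adverb adjective adjective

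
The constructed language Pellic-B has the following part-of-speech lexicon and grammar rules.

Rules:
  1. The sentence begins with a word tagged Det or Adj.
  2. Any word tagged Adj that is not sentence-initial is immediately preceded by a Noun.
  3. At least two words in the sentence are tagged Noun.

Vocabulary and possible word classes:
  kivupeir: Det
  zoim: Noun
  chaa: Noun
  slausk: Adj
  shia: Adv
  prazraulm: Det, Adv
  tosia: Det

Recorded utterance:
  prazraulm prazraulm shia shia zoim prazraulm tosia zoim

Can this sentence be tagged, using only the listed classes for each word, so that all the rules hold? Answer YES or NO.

Candidates per position — 1:prazraulm {Det,Adv}; 2:prazraulm {Det,Adv}; 3:shia {Adv}; 4:shia {Adv}; 5:zoim {Noun}; 6:prazraulm {Det,Adv}; 7:tosia {Det}; 8:zoim {Noun}.
One satisfying assignment: Det Adv Adv Adv Noun Adv Det Noun.
Check: rule 1 satisfied; rule 2 satisfied; rule 3 satisfied.

YES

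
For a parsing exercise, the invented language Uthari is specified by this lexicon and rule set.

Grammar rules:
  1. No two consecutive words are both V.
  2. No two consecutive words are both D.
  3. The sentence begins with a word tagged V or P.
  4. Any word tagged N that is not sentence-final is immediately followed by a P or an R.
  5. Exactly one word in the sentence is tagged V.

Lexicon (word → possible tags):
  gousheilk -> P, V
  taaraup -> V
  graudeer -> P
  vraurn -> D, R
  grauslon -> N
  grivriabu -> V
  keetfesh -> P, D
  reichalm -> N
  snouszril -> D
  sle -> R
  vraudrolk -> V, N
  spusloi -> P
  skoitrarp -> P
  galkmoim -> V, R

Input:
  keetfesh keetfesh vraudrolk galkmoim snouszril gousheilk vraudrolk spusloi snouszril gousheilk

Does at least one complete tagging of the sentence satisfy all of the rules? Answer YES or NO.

YES

Candidates per position — 1:keetfesh {P,D}; 2:keetfesh {P,D}; 3:vraudrolk {V,N}; 4:galkmoim {V,R}; 5:snouszril {D}; 6:gousheilk {P,V}; 7:vraudrolk {V,N}; 8:spusloi {P}; 9:snouszril {D}; 10:gousheilk {P,V}.
One satisfying assignment: P D N R D V N P D P.
Verifying each rule — rule 1 ✓; rule 2 ✓; rule 3 ✓; rule 4 ✓; rule 5 ✓.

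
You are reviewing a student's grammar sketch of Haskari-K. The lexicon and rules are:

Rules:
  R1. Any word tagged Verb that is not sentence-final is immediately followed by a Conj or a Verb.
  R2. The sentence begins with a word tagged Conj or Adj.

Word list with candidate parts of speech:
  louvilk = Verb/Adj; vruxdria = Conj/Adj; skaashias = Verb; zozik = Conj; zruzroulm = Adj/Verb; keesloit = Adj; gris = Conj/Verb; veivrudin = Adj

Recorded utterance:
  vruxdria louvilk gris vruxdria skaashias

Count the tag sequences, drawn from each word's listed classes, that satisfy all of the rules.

12

Candidates per position — 1:vruxdria {Conj,Adj}; 2:louvilk {Verb,Adj}; 3:gris {Conj,Verb}; 4:vruxdria {Conj,Adj}; 5:skaashias {Verb}.
There are 16 candidate sequences in total.
Checking each against the rules leaves 12 sequences.
Count = 12.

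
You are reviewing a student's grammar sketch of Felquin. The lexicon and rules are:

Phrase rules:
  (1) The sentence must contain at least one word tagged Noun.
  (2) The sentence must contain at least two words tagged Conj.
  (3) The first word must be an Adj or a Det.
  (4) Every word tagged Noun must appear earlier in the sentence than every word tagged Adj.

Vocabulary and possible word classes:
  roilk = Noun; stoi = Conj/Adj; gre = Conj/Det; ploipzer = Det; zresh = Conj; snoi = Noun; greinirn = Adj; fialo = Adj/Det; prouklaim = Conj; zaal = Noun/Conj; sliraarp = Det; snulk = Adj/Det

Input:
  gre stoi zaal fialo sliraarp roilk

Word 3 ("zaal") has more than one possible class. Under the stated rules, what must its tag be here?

Candidates per position — 1:gre {Conj,Det}; 2:stoi {Conj,Adj}; 3:zaal {Noun,Conj}; 4:fialo {Adj,Det}; 5:sliraarp {Det}; 6:roilk {Noun}.
Word 1 cannot be Conj — rule 3 would then fail for every completion. It is Det.
Word 2 cannot be Adj — rule 2 would then fail for every completion. It is Conj.
Word 3 cannot be Noun — rule 2 would then fail for every completion. It is Conj.
Word 4 cannot be Adj — rule 4 would then fail for every completion. It is Det.
The unique satisfying tagging is: Det Conj Conj Det Det Noun.
Verifying each rule — rule 1 ✓; rule 2 ✓; rule 3 ✓; rule 4 ✓.

Conj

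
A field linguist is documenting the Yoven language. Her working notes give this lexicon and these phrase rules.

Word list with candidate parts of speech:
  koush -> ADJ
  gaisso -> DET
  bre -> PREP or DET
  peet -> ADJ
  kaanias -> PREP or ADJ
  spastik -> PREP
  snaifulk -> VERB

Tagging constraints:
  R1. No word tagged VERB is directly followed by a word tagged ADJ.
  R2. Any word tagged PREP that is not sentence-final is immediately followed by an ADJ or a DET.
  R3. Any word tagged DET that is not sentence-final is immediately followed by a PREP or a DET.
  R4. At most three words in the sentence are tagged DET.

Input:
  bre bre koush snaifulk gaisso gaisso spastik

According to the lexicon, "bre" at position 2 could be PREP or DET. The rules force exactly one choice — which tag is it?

PREP

Candidates per position — 1:bre {PREP,DET}; 2:bre {PREP,DET}; 3:koush {ADJ}; 4:snaifulk {VERB}; 5:gaisso {DET}; 6:gaisso {DET}; 7:spastik {PREP}.
At position 2, choosing DET makes rule 3 impossible to satisfy; hence PREP.
At position 1, choosing PREP makes rule 2 impossible to satisfy; hence DET.
That leaves exactly one tagging: DET PREP ADJ VERB DET DET PREP.
Verifying each rule — rule 1 ok; rule 2 ok; rule 3 ok; rule 4 ok.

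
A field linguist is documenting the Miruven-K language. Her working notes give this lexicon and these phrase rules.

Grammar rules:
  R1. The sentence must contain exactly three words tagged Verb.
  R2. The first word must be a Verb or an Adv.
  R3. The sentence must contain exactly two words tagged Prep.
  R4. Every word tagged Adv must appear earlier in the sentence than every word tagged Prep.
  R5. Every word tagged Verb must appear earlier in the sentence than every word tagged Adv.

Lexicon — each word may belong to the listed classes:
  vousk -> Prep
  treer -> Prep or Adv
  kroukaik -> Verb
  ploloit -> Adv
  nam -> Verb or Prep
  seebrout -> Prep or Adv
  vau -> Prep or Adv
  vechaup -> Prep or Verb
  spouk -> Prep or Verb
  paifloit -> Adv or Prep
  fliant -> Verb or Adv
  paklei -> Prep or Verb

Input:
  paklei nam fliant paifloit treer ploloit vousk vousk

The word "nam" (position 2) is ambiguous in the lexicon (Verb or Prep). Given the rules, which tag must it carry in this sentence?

Verb

Candidates per position — 1:paklei {Prep,Verb}; 2:nam {Verb,Prep}; 3:fliant {Verb,Adv}; 4:paifloit {Adv,Prep}; 5:treer {Prep,Adv}; 6:ploloit {Adv}; 7:vousk {Prep}; 8:vousk {Prep}.
If word 1 were Prep, no tagging could satisfy rule 1; so word 1 is Verb.
If word 2 were Prep, no tagging could satisfy rule 1; so word 2 is Verb.
If word 3 were Adv, no tagging could satisfy rule 1; so word 3 is Verb.
If word 4 were Prep, no tagging could satisfy rule 3; so word 4 is Adv.
If word 5 were Prep, no tagging could satisfy rule 3; so word 5 is Adv.
The only consistent sequence is: Verb Verb Verb Adv Adv Adv Prep Prep.
Check: rule 1 ok; rule 2 ok; rule 3 ok; rule 4 ok; rule 5 ok.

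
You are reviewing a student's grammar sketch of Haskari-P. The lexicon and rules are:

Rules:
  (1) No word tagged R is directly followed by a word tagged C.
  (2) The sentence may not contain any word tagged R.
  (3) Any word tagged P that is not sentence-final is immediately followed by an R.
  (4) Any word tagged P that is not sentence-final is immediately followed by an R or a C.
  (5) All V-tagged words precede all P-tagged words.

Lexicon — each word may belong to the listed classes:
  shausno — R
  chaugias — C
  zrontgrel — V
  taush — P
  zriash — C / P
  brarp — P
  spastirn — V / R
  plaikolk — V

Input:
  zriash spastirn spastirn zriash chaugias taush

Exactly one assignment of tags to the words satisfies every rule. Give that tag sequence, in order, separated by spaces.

C V V C C P

Candidates per position — 1:zriash {C,P}; 2:spastirn {V,R}; 3:spastirn {V,R}; 4:zriash {C,P}; 5:chaugias {C}; 6:taush {P}.
If word 2 were R, no tagging could satisfy rule 2; so word 2 is V.
If word 3 were R, no tagging could satisfy rule 2; so word 3 is V.
If word 4 were P, no tagging could satisfy rule 3; so word 4 is C.
If word 1 were P, no tagging could satisfy rule 3; so word 1 is C.
That leaves exactly one tagging: C V V C C P.
Rule-by-rule: rule 1 ✓; rule 2 ✓; rule 3 ✓; rule 4 ✓; rule 5 ✓.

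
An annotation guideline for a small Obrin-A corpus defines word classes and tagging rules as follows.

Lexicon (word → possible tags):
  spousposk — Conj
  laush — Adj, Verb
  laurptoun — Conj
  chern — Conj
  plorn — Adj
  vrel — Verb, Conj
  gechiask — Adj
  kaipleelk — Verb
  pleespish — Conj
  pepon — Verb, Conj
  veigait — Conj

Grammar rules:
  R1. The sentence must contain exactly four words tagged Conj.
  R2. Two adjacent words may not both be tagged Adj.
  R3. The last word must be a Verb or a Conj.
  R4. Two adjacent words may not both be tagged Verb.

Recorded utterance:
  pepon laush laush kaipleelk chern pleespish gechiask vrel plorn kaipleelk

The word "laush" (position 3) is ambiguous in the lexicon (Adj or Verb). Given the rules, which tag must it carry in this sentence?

Adj

Candidates per position — 1:pepon {Verb,Conj}; 2:laush {Adj,Verb}; 3:laush {Adj,Verb}; 4:kaipleelk {Verb}; 5:chern {Conj}; 6:pleespish {Conj}; 7:gechiask {Adj}; 8:vrel {Verb,Conj}; 9:plorn {Adj}; 10:kaipleelk {Verb}.
Position 1: Verb is ruled out by rule 1; that leaves Conj.
Position 3: Verb is ruled out by rule 4; that leaves Adj.
Position 8: Verb is ruled out by rule 1; that leaves Conj.
Position 2: Adj is ruled out by rule 2; that leaves Verb.
The only consistent sequence is: Conj Verb Adj Verb Conj Conj Adj Conj Adj Verb.
Rule-by-rule: rule 1 ✓; rule 2 ✓; rule 3 ✓; rule 4 ✓.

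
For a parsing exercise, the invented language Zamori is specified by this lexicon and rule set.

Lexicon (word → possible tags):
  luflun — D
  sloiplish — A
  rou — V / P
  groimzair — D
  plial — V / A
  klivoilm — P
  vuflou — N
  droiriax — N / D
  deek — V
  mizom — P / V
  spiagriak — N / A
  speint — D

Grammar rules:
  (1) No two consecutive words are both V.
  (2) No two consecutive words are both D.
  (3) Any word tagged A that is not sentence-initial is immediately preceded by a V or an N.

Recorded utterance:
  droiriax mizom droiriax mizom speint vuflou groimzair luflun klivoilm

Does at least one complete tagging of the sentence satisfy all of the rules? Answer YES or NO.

Candidates per position — 1:droiriax {N,D}; 2:mizom {P,V}; 3:droiriax {N,D}; 4:mizom {P,V}; 5:speint {D}; 6:vuflou {N}; 7:groimzair {D}; 8:luflun {D}; 9:klivoilm {P}.
Rule 2 cannot be satisfied by any choice of tags from the lexicon.
So there is no consistent tagging.

NO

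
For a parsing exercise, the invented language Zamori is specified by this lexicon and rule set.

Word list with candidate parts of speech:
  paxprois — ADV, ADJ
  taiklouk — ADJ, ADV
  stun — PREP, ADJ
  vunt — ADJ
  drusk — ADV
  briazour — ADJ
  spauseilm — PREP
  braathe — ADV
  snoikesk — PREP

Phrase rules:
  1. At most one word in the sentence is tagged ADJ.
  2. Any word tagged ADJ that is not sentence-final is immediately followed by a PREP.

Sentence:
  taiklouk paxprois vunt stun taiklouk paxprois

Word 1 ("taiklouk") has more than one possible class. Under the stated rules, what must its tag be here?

Candidates per position — 1:taiklouk {ADJ,ADV}; 2:paxprois {ADV,ADJ}; 3:vunt {ADJ}; 4:stun {PREP,ADJ}; 5:taiklouk {ADJ,ADV}; 6:paxprois {ADV,ADJ}.
At position 1, choosing ADJ makes rule 1 impossible to satisfy; hence ADV.
At position 2, choosing ADJ makes rule 1 impossible to satisfy; hence ADV.
At position 4, choosing ADJ makes rule 1 impossible to satisfy; hence PREP.
At position 5, choosing ADJ makes rule 1 impossible to satisfy; hence ADV.
At position 6, choosing ADJ makes rule 1 impossible to satisfy; hence ADV.
So the tagging must be: ADV ADV ADJ PREP ADV ADV.
Checking: rule 1 holds; rule 2 holds.

ADV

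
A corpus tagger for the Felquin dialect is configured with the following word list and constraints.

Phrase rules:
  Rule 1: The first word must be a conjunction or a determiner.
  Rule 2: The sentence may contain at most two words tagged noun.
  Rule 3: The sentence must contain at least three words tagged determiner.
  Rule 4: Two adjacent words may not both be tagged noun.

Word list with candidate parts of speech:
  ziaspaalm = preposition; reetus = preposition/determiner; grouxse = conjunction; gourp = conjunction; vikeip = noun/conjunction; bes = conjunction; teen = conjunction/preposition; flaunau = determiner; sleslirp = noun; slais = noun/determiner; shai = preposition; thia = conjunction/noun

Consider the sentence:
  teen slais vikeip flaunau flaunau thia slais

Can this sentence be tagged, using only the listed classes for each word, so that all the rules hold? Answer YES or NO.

Candidates per position — 1:teen {conjunction,preposition}; 2:slais {noun,determiner}; 3:vikeip {noun,conjunction}; 4:flaunau {determiner}; 5:flaunau {determiner}; 6:thia {conjunction,noun}; 7:slais {noun,determiner}.
One satisfying assignment: conjunction determiner conjunction determiner determiner noun determiner.
Rule-by-rule: rule 1 satisfied; rule 2 satisfied; rule 3 satisfied; rule 4 satisfied.

YES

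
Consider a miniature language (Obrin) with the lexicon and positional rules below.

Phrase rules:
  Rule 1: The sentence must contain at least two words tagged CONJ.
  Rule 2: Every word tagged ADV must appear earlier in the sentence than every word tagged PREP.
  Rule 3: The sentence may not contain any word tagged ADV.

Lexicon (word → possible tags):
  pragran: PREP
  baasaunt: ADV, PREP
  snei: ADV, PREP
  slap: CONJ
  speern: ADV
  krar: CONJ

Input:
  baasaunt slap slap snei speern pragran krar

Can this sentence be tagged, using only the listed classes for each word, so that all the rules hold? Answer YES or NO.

Candidates per position — 1:baasaunt {ADV,PREP}; 2:slap {CONJ}; 3:slap {CONJ}; 4:snei {ADV,PREP}; 5:speern {ADV}; 6:pragran {PREP}; 7:krar {CONJ}.
Rule 3 cannot be satisfied by any choice of tags from the lexicon.
So there is no consistent tagging.

NO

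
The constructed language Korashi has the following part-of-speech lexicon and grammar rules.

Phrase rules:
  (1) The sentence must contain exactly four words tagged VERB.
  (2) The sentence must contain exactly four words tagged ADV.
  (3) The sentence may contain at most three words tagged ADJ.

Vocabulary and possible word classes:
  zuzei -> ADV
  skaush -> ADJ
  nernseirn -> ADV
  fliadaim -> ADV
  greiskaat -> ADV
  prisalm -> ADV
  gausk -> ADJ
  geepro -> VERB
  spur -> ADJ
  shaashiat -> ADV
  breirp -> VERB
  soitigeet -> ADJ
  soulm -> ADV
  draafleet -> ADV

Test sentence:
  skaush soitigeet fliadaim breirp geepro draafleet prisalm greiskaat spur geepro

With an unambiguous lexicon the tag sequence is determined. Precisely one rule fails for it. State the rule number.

1

Fixed tagging: ADJ ADJ ADV VERB VERB ADV ADV ADV ADJ VERB.
Applying the rules: R1 ✗, R2 ✓, R3 ✓.
Only rule 1 fails.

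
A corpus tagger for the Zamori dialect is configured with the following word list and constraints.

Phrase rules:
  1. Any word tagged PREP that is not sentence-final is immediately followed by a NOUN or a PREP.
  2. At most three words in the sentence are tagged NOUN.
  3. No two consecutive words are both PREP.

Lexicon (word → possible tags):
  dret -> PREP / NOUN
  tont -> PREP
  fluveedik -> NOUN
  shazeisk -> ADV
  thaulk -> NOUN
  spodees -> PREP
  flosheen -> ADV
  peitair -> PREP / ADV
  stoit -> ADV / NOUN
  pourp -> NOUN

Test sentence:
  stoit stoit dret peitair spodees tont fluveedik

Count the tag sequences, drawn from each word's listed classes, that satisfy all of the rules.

0

Candidates per position — 1:stoit {ADV,NOUN}; 2:stoit {ADV,NOUN}; 3:dret {PREP,NOUN}; 4:peitair {PREP,ADV}; 5:spodees {PREP}; 6:tont {PREP}; 7:fluveedik {NOUN}.
There are 16 candidate sequences in total.
Rule 3 cannot be satisfied by any choice of tags from the lexicon.
So there is no consistent tagging.
Count = 0.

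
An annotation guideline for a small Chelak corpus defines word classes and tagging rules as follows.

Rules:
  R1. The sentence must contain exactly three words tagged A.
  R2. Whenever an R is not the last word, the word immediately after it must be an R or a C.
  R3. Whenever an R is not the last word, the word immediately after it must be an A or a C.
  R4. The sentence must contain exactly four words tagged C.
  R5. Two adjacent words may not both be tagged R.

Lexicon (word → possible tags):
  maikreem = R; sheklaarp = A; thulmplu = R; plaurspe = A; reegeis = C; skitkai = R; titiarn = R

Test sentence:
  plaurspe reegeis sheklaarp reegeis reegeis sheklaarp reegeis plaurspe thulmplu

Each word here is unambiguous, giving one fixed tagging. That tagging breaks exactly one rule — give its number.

Fixed tagging: A C A C C A C A R.
Checking each rule: R1 violated, R2 holds, R3 holds, R4 holds, R5 holds.
Only rule 1 fails.

1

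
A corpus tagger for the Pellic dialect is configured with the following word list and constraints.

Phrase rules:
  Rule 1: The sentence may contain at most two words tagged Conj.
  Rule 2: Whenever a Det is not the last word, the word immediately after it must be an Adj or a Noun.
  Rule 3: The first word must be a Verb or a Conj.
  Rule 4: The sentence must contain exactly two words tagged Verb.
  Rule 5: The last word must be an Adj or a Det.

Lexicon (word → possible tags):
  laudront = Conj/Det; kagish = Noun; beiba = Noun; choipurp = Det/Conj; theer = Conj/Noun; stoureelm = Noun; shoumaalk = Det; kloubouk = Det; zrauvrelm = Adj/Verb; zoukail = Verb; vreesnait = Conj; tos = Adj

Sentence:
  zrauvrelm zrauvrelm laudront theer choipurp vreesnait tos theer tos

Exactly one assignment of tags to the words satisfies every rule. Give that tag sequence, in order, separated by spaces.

Candidates per position — 1:zrauvrelm {Adj,Verb}; 2:zrauvrelm {Adj,Verb}; 3:laudront {Conj,Det}; 4:theer {Conj,Noun}; 5:choipurp {Det,Conj}; 6:vreesnait {Conj}; 7:tos {Adj}; 8:theer {Conj,Noun}; 9:tos {Adj}.
Position 1: Adj is ruled out by rule 3; that leaves Verb.
Position 2: Adj is ruled out by rule 4; that leaves Verb.
Position 5: Det is ruled out by rule 2; that leaves Conj.
Position 8: Conj is ruled out by rule 1; that leaves Noun.
Position 3: Conj is ruled out by rule 1; that leaves Det.
Position 4: Conj is ruled out by rule 1; that leaves Noun.
So the tagging must be: Verb Verb Det Noun Conj Conj Adj Noun Adj.
Rule-by-rule: rule 1 ✓; rule 2 ✓; rule 3 ✓; rule 4 ✓; rule 5 ✓.

Verb Verb Det Noun Conj Conj Adj Noun Adj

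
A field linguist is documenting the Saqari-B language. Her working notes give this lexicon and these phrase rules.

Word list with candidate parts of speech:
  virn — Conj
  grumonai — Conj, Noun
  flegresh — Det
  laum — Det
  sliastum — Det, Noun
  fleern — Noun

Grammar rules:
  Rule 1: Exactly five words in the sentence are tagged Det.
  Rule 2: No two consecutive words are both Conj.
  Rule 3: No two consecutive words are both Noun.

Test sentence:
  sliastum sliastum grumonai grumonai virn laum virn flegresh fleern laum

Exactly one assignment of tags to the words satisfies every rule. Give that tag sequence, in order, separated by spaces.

Candidates per position — 1:sliastum {Det,Noun}; 2:sliastum {Det,Noun}; 3:grumonai {Conj,Noun}; 4:grumonai {Conj,Noun}; 5:virn {Conj}; 6:laum {Det}; 7:virn {Conj}; 8:flegresh {Det}; 9:fleern {Noun}; 10:laum {Det}.
Position 1: Noun is ruled out by rule 1; that leaves Det.
Position 2: Noun is ruled out by rule 1; that leaves Det.
Position 4: Conj is ruled out by rule 2; that leaves Noun.
Position 3: Noun is ruled out by rule 3; that leaves Conj.
The only consistent sequence is: Det Det Conj Noun Conj Det Conj Det Noun Det.
Rule-by-rule: rule 1 satisfied; rule 2 satisfied; rule 3 satisfied.

Det Det Conj Noun Conj Det Conj Det Noun Det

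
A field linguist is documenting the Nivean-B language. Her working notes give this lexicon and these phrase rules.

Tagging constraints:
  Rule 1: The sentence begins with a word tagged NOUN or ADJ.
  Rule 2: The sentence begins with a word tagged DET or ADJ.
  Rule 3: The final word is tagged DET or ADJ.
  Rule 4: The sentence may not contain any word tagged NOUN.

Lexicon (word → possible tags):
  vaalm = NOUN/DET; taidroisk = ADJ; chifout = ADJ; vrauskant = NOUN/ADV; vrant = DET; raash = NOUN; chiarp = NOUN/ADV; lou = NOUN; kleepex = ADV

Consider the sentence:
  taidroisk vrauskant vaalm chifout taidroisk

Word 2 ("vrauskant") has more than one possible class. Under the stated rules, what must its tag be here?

Candidates per position — 1:taidroisk {ADJ}; 2:vrauskant {NOUN,ADV}; 3:vaalm {NOUN,DET}; 4:chifout {ADJ}; 5:taidroisk {ADJ}.
If word 2 were NOUN, no tagging could satisfy rule 4; so word 2 is ADV.
If word 3 were NOUN, no tagging could satisfy rule 4; so word 3 is DET.
The unique satisfying tagging is: ADJ ADV DET ADJ ADJ.
Checking: rule 1 holds; rule 2 holds; rule 3 holds; rule 4 holds.

ADV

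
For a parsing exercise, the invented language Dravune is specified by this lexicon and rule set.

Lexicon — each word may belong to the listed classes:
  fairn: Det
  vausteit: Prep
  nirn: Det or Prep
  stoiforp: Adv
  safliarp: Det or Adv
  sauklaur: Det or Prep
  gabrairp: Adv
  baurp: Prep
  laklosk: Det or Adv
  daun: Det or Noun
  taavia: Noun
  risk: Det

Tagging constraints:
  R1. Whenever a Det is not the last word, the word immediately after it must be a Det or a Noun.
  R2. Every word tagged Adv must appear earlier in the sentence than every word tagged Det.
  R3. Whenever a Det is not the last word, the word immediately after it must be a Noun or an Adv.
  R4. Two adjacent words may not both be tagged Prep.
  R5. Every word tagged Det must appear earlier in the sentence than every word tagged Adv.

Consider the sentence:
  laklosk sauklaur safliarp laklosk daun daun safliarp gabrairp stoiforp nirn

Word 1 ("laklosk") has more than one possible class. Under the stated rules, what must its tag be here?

Adv

Candidates per position — 1:laklosk {Det,Adv}; 2:sauklaur {Det,Prep}; 3:safliarp {Det,Adv}; 4:laklosk {Det,Adv}; 5:daun {Det,Noun}; 6:daun {Det,Noun}; 7:safliarp {Det,Adv}; 8:gabrairp {Adv}; 9:stoiforp {Adv}; 10:nirn {Det,Prep}.
At position 1, choosing Det makes rule 2 impossible to satisfy; hence Adv.
At position 2, choosing Det makes rule 2 impossible to satisfy; hence Prep.
At position 3, choosing Det makes rule 2 impossible to satisfy; hence Adv.
At position 4, choosing Det makes rule 2 impossible to satisfy; hence Adv.
At position 5, choosing Det makes rule 2 impossible to satisfy; hence Noun.
At position 6, choosing Det makes rule 1 impossible to satisfy; hence Noun.
At position 7, choosing Det makes rule 1 impossible to satisfy; hence Adv.
At position 10, choosing Det makes rule 5 impossible to satisfy; hence Prep.
That leaves exactly one tagging: Adv Prep Adv Adv Noun Noun Adv Adv Adv Prep.
Check: rule 1 holds; rule 2 holds; rule 3 holds; rule 4 holds; rule 5 holds.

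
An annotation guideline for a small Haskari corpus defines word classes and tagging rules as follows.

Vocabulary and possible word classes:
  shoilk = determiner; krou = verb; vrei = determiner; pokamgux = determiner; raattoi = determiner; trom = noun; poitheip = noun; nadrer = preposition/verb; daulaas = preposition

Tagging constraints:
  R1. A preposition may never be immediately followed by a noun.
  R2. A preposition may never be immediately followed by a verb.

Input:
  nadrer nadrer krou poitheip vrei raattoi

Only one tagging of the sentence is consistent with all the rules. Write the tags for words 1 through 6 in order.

verb verb verb noun determiner determiner

Candidates per position — 1:nadrer {preposition,verb}; 2:nadrer {preposition,verb}; 3:krou {verb}; 4:poitheip {noun}; 5:vrei {determiner}; 6:raattoi {determiner}.
Position 1: preposition is ruled out by rule 2; that leaves verb.
Position 2: preposition is ruled out by rule 2; that leaves verb.
The only consistent sequence is: verb verb verb noun determiner determiner.
Rule-by-rule: rule 1 holds; rule 2 holds.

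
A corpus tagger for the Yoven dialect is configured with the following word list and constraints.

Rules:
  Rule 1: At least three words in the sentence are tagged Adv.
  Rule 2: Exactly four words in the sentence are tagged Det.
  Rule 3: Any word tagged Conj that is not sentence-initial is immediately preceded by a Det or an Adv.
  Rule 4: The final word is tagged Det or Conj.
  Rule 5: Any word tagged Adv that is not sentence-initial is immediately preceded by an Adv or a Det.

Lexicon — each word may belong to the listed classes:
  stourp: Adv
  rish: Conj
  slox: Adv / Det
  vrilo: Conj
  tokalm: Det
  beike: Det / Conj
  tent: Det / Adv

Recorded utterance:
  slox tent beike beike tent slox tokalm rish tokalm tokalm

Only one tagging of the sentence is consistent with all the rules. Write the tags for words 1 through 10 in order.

Adv Adv Conj Det Adv Adv Det Conj Det Det

Candidates per position — 1:slox {Adv,Det}; 2:tent {Det,Adv}; 3:beike {Det,Conj}; 4:beike {Det,Conj}; 5:tent {Det,Adv}; 6:slox {Adv,Det}; 7:tokalm {Det}; 8:rish {Conj}; 9:tokalm {Det}; 10:tokalm {Det}.
The remaining ambiguous positions (1, 2, 3, 4, 5, 6) are resolved jointly — only one combination satisfies every rule.
The only consistent sequence is: Adv Adv Conj Det Adv Adv Det Conj Det Det.
Check: rule 1 ok; rule 2 ok; rule 3 ok; rule 4 ok; rule 5 ok.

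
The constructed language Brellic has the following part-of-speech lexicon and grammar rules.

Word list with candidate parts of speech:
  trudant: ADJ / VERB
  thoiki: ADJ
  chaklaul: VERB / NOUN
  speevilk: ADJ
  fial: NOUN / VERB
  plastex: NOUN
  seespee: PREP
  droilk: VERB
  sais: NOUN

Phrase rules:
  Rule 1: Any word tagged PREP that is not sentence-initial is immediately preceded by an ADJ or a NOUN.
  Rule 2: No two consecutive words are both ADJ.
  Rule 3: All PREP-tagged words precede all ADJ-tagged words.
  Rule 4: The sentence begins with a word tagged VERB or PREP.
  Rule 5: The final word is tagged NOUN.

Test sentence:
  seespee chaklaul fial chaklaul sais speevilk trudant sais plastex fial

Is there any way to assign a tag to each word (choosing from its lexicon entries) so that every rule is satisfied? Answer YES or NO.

Candidates per position — 1:seespee {PREP}; 2:chaklaul {VERB,NOUN}; 3:fial {NOUN,VERB}; 4:chaklaul {VERB,NOUN}; 5:sais {NOUN}; 6:speevilk {ADJ}; 7:trudant {ADJ,VERB}; 8:sais {NOUN}; 9:plastex {NOUN}; 10:fial {NOUN,VERB}.
One satisfying assignment: PREP NOUN NOUN NOUN NOUN ADJ VERB NOUN NOUN NOUN.
Rule-by-rule: rule 1 ✓; rule 2 ✓; rule 3 ✓; rule 4 ✓; rule 5 ✓.

YES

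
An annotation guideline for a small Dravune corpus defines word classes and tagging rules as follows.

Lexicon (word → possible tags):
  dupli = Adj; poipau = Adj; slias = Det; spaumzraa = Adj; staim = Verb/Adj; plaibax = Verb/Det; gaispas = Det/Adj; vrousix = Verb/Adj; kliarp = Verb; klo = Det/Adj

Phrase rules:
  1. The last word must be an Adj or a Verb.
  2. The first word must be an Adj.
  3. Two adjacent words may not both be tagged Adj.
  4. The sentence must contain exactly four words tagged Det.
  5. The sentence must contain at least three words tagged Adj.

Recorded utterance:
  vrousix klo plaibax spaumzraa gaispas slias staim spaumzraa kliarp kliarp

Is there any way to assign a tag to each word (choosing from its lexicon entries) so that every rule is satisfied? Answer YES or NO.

YES

Candidates per position — 1:vrousix {Verb,Adj}; 2:klo {Det,Adj}; 3:plaibax {Verb,Det}; 4:spaumzraa {Adj}; 5:gaispas {Det,Adj}; 6:slias {Det}; 7:staim {Verb,Adj}; 8:spaumzraa {Adj}; 9:kliarp {Verb}; 10:kliarp {Verb}.
One satisfying assignment: Adj Det Det Adj Det Det Verb Adj Verb Verb.
Rule-by-rule: rule 1 ok; rule 2 ok; rule 3 ok; rule 4 ok; rule 5 ok.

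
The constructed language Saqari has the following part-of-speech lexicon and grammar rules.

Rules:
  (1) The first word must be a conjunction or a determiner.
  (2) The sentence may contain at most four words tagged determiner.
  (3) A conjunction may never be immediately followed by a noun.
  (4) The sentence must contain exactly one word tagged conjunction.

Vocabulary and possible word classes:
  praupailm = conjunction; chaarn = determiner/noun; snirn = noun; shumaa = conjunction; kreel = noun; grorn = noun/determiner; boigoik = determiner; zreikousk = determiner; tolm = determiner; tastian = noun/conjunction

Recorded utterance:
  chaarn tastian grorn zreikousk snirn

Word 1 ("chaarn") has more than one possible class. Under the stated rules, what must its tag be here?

determiner

Candidates per position — 1:chaarn {determiner,noun}; 2:tastian {noun,conjunction}; 3:grorn {noun,determiner}; 4:zreikousk {determiner}; 5:snirn {noun}.
Position 1: tagging it noun would leave rule 1 unsatisfiable, so it must be determiner.
Position 2: tagging it noun would leave rule 4 unsatisfiable, so it must be conjunction.
Position 3: tagging it noun would leave rule 3 unsatisfiable, so it must be determiner.
The unique satisfying tagging is: determiner conjunction determiner determiner noun.
Verifying each rule — rule 1 holds; rule 2 holds; rule 3 holds; rule 4 holds.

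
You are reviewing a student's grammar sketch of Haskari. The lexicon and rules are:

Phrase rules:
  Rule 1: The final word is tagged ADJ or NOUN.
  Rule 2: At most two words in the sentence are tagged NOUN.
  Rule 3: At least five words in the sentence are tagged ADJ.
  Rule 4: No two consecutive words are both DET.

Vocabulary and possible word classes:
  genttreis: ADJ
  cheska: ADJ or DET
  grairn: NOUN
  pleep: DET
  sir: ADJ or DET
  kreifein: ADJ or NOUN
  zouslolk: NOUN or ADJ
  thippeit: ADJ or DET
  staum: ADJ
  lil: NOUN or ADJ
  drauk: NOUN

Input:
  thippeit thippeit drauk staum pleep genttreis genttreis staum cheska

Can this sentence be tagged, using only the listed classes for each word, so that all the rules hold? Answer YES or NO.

YES

Candidates per position — 1:thippeit {ADJ,DET}; 2:thippeit {ADJ,DET}; 3:drauk {NOUN}; 4:staum {ADJ}; 5:pleep {DET}; 6:genttreis {ADJ}; 7:genttreis {ADJ}; 8:staum {ADJ}; 9:cheska {ADJ,DET}.
One satisfying assignment: DET ADJ NOUN ADJ DET ADJ ADJ ADJ ADJ.
Check: rule 1 satisfied; rule 2 satisfied; rule 3 satisfied; rule 4 satisfied.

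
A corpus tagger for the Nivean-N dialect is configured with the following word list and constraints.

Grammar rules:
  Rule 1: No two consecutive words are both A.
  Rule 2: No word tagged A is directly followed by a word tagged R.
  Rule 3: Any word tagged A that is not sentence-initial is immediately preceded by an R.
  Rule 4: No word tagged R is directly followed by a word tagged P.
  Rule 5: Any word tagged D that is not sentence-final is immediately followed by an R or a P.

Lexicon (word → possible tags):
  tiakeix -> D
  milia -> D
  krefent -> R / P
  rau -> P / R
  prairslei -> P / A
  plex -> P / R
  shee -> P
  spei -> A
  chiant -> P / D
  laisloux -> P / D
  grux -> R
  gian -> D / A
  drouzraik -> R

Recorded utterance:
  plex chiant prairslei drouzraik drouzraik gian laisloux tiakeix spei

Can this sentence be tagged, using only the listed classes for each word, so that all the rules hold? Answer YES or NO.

Candidates per position — 1:plex {P,R}; 2:chiant {P,D}; 3:prairslei {P,A}; 4:drouzraik {R}; 5:drouzraik {R}; 6:gian {D,A}; 7:laisloux {P,D}; 8:tiakeix {D}; 9:spei {A}.
Rule 3 cannot be satisfied by any choice of tags from the lexicon.
So there is no consistent tagging.

NO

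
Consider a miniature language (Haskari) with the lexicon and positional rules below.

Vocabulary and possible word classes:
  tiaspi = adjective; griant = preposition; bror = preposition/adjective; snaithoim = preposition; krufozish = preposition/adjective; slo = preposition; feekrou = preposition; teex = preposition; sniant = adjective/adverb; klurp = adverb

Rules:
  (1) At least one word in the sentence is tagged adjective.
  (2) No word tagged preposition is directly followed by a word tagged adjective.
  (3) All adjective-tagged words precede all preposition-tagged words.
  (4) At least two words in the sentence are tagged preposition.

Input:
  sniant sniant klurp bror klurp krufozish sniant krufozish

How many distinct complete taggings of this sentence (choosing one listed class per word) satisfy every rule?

Candidates per position — 1:sniant {adjective,adverb}; 2:sniant {adjective,adverb}; 3:klurp {adverb}; 4:bror {preposition,adjective}; 5:klurp {adverb}; 6:krufozish {preposition,adjective}; 7:sniant {adjective,adverb}; 8:krufozish {preposition,adjective}.
There are 64 candidate sequences in total.
Checking each against the rules leaves 7 sequences.
Count = 7.

7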